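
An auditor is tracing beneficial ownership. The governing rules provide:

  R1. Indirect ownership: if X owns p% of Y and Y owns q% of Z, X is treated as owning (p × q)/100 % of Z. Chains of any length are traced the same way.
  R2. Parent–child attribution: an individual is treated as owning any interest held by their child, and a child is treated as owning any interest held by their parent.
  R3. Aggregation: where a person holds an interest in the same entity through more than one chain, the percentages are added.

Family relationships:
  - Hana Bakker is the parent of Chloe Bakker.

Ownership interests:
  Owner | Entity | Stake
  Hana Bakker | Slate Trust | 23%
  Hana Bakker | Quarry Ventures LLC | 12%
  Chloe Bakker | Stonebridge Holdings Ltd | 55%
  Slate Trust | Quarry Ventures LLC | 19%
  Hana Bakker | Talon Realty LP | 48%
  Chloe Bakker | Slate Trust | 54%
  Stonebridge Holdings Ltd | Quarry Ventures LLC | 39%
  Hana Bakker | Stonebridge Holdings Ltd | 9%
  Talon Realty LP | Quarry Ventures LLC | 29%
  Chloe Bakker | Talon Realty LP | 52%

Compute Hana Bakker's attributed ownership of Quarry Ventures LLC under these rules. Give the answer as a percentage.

80.59%

By parent–child attribution (R2), Hana Bakker is treated as also owning Chloe Bakker's interest in Stonebridge Holdings Ltd, giving 9% + 55% = 64%.
By parent–child attribution (R2), Hana Bakker is treated as also owning Chloe Bakker's interest in Slate Trust, giving 23% + 54% = 77%.
By parent–child attribution (R2), Hana Bakker is treated as also owning Chloe Bakker's interest in Talon Realty LP, giving 48% + 52% = 100%.
Chain via Stonebridge Holdings Ltd (R1): 64% × 39% = 24.96% of Quarry Ventures LLC.
Chain via Slate Trust (R1): 77% × 19% = 14.63% of Quarry Ventures LLC.
Chain via Talon Realty LP (R1): 100% × 29% = 29% of Quarry Ventures LLC.
Direct interest in Quarry Ventures LLC: 12%.
Aggregating (R3): 24.96% + 14.63% + 29% + 12% = 80.59%.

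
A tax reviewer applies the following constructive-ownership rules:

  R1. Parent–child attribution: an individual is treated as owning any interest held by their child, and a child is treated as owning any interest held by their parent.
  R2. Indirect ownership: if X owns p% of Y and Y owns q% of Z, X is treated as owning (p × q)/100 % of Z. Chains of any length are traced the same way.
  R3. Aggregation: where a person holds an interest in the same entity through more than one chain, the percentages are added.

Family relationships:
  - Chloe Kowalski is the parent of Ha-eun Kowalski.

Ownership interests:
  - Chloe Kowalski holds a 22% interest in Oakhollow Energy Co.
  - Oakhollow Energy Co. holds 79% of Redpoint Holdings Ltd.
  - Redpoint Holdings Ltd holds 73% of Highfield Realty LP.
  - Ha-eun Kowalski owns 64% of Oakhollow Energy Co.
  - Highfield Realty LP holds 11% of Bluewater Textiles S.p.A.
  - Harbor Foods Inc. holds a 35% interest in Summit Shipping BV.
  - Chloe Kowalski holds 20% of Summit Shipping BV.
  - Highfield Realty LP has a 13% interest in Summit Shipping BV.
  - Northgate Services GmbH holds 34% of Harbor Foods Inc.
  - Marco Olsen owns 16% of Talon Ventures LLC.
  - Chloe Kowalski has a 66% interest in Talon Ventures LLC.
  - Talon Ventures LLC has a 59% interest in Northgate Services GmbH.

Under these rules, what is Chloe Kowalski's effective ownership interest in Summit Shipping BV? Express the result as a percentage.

31.081366%

By parent–child attribution (R1), Chloe Kowalski is treated as also owning Ha-eun Kowalski's interest in Oakhollow Energy Co, giving 22% + 64% = 86%.
Chain via Oakhollow Energy Co. → Redpoint Holdings Ltd → Highfield Realty LP (R2): 86% × 79% × 73% × 13% = 6.447506% of Summit Shipping BV.
Chain via Talon Ventures LLC → Northgate Services GmbH → Harbor Foods Inc. (R2): 66% × 59% × 34% × 35% = 4.63386% of Summit Shipping BV.
Direct interest in Summit Shipping BV: 20%.
Aggregating (R3): 6.447506% + 4.63386% + 20% = 31.081366%.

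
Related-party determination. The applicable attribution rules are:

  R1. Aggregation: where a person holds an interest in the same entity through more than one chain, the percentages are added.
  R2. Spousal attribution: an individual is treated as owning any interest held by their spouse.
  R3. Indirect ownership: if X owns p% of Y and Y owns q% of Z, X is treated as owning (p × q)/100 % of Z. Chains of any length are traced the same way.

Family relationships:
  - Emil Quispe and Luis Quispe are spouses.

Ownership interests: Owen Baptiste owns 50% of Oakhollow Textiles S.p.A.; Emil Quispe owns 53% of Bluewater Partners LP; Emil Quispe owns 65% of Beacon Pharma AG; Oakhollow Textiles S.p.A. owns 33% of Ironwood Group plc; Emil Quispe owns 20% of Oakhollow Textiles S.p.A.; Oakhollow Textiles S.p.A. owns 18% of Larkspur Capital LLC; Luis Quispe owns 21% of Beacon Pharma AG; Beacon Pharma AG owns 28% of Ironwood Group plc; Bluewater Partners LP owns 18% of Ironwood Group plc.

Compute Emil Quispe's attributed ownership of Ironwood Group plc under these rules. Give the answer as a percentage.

40.22%

By spousal attribution (R2), Emil Quispe is treated as also owning Luis Quispe's interest in Beacon Pharma AG, giving 65% + 21% = 86%.
Chain via Bluewater Partners LP (R3): 53% × 18% = 9.54% of Ironwood Group plc.
Chain via Beacon Pharma AG (R3): 86% × 28% = 24.08% of Ironwood Group plc.
Chain via Oakhollow Textiles S.p.A. (R3): 20% × 33% = 6.6% of Ironwood Group plc.
Aggregating (R1): 9.54% + 24.08% + 6.6% = 40.22%.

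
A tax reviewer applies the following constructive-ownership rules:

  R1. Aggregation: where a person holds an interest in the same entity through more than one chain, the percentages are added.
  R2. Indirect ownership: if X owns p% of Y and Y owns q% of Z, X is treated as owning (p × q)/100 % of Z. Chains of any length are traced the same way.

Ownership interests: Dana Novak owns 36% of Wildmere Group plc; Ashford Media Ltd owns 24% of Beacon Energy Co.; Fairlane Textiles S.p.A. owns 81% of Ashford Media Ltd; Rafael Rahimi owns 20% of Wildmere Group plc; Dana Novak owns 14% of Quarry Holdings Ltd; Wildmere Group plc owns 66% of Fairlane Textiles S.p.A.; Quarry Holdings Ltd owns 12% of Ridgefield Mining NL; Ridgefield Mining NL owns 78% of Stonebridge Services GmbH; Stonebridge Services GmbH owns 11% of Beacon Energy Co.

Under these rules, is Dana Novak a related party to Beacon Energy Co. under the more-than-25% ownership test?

Chain via Wildmere Group plc → Fairlane Textiles S.p.A. → Ashford Media Ltd (R2): 36% × 66% × 81% × 24% = 4.618944% of Beacon Energy Co.
Chain via Quarry Holdings Ltd → Ridgefield Mining NL → Stonebridge Services GmbH (R2): 14% × 12% × 78% × 11% = 0.144144% of Beacon Energy Co.
Aggregating (R1): 4.618944% + 0.144144% = 4.763088%.
4.763088% does not exceed the 25% threshold, so Dana is not a related party to Beacon Energy Co.

No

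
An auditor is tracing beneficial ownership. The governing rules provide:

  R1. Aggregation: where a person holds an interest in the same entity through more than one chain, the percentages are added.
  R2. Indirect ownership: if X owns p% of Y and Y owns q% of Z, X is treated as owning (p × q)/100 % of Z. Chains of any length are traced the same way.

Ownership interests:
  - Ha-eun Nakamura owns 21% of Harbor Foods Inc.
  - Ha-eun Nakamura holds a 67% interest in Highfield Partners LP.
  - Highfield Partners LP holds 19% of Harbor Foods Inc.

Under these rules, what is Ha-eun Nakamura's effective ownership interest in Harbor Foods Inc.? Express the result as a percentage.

33.73%

Chain via Highfield Partners LP (R2): 67% × 19% = 12.73% of Harbor Foods Inc.
Direct interest in Harbor Foods Inc: 21%.
Aggregating (R1): 12.73% + 21% = 33.73%.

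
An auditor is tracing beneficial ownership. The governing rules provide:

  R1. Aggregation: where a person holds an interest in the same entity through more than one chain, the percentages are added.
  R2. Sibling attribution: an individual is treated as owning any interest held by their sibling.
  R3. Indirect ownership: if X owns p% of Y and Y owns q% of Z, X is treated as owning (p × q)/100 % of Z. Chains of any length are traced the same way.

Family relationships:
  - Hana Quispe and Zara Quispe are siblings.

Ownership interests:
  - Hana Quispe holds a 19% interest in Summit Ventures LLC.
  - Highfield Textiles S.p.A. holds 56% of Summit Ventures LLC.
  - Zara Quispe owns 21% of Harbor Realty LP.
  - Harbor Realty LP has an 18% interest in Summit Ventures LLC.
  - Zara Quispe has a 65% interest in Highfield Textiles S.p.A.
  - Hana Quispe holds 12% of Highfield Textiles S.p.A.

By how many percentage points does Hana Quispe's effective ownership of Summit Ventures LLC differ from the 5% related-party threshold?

By sibling attribution (R2), Hana Quispe is treated as also owning Zara Quispe's interest in Highfield Textiles S.p.A, giving 12% + 65% = 77%.
By sibling attribution (R2), Hana Quispe is treated as owning Zara Quispe's 21% interest in Harbor Realty LP.
Chain via Highfield Textiles S.p.A. (R3): 77% × 56% = 43.12% of Summit Ventures LLC.
Direct interest in Summit Ventures LLC: 19%.
Chain via Harbor Realty LP (R3): 21% × 18% = 3.78% of Summit Ventures LLC.
Aggregating (R1): 43.12% + 19% + 3.78% = 65.9%.
65.9% exceeds the 5% threshold by 60.9 percentage points.

60.9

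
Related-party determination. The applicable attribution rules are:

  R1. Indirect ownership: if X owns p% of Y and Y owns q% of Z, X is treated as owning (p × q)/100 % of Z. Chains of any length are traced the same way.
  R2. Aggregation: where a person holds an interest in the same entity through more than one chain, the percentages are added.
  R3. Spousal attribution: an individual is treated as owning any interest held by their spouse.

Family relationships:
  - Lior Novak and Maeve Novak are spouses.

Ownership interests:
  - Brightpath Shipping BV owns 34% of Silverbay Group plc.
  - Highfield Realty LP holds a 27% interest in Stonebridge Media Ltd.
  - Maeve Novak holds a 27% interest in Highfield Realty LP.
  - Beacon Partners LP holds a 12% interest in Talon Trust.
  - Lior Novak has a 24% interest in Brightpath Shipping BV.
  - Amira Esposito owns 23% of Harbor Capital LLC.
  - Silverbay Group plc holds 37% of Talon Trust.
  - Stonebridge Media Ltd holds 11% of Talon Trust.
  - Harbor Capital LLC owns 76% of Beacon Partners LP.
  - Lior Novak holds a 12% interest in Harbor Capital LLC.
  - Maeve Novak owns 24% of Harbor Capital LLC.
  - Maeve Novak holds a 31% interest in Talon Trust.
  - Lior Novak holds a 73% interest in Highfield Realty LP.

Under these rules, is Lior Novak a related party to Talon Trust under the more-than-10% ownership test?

Yes

By spousal attribution (R3), Lior Novak is treated as also owning Maeve Novak's interest in Harbor Capital LLC, giving 12% + 24% = 36%.
By spousal attribution (R3), Lior Novak is treated as also owning Maeve Novak's interest in Highfield Realty LP, giving 73% + 27% = 100%.
By spousal attribution (R3), Lior Novak is treated as owning Maeve Novak's 31% interest in Talon Trust.
Chain via Harbor Capital LLC → Beacon Partners LP (R1): 36% × 76% × 12% = 3.2832% of Talon Trust.
Chain via Brightpath Shipping BV → Silverbay Group plc (R1): 24% × 34% × 37% = 3.0192% of Talon Trust.
Chain via Highfield Realty LP → Stonebridge Media Ltd (R1): 100% × 27% × 11% = 2.97% of Talon Trust.
Direct interest in Talon Trust: 31%.
Aggregating (R2): 3.2832% + 3.0192% + 2.97% + 31% = 40.2724%.
40.2724% exceeds the 10% threshold, so Lior is a related party to Talon Trust.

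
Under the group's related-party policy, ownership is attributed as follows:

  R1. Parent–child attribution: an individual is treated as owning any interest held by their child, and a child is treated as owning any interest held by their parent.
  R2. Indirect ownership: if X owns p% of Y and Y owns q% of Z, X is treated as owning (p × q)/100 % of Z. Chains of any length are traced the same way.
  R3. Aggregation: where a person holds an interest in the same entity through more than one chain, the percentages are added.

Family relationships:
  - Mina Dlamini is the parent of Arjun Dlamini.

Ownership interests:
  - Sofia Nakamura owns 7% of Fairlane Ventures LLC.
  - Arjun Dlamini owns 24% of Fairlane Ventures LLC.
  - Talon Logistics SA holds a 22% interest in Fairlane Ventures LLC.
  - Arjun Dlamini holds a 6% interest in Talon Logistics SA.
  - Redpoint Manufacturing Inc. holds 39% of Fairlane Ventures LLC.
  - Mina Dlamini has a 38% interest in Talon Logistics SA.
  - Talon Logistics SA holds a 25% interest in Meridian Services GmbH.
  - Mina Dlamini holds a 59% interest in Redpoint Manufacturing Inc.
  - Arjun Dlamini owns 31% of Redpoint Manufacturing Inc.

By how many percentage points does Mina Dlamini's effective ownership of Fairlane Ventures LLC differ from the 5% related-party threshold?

63.78

By parent–child attribution (R1), Mina Dlamini is treated as also owning Arjun Dlamini's interest in Talon Logistics SA, giving 38% + 6% = 44%.
By parent–child attribution (R1), Mina Dlamini is treated as also owning Arjun Dlamini's interest in Redpoint Manufacturing Inc, giving 59% + 31% = 90%.
By parent–child attribution (R1), Mina Dlamini is treated as owning Arjun Dlamini's 24% interest in Fairlane Ventures LLC.
Chain via Talon Logistics SA (R2): 44% × 22% = 9.68% of Fairlane Ventures LLC.
Chain via Redpoint Manufacturing Inc. (R2): 90% × 39% = 35.1% of Fairlane Ventures LLC.
Direct interest in Fairlane Ventures LLC: 24%.
Aggregating (R3): 9.68% + 35.1% + 24% = 68.78%.
68.78% exceeds the 5% threshold by 63.78 percentage points.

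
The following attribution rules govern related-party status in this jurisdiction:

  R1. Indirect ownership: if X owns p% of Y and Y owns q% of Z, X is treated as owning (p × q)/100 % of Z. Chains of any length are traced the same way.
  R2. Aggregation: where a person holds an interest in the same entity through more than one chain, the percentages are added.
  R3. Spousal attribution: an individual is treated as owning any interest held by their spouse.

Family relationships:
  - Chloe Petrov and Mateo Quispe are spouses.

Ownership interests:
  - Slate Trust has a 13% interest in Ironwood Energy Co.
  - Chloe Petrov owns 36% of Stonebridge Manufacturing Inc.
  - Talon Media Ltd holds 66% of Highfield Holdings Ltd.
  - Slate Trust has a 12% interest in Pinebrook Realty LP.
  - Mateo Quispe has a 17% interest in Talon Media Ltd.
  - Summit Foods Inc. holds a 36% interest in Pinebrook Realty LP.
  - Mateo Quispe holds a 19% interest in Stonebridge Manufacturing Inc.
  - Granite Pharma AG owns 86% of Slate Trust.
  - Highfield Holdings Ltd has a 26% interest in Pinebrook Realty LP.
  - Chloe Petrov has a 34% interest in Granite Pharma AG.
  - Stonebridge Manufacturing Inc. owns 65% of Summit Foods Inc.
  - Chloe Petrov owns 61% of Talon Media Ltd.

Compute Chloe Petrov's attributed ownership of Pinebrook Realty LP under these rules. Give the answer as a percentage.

By spousal attribution (R3), Chloe Petrov is treated as also owning Mateo Quispe's interest in Stonebridge Manufacturing Inc, giving 36% + 19% = 55%.
By spousal attribution (R3), Chloe Petrov is treated as also owning Mateo Quispe's interest in Talon Media Ltd, giving 61% + 17% = 78%.
Chain via Granite Pharma AG → Slate Trust (R1): 34% × 86% × 12% = 3.5088% of Pinebrook Realty LP.
Chain via Stonebridge Manufacturing Inc. → Summit Foods Inc. (R1): 55% × 65% × 36% = 12.87% of Pinebrook Realty LP.
Chain via Talon Media Ltd → Highfield Holdings Ltd (R1): 78% × 66% × 26% = 13.3848% of Pinebrook Realty LP.
Aggregating (R2): 3.5088% + 12.87% + 13.3848% = 29.7636%.

29.7636%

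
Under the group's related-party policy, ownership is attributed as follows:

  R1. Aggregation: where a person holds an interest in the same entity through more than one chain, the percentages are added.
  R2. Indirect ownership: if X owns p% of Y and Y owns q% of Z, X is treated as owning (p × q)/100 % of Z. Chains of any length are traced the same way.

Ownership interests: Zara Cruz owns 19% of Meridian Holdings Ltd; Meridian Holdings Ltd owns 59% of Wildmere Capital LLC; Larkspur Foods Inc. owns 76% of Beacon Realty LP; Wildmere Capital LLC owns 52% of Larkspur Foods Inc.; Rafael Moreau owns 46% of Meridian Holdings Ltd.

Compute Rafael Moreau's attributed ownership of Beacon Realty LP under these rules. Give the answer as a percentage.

Chain via Meridian Holdings Ltd → Wildmere Capital LLC → Larkspur Foods Inc. (R2): 46% × 59% × 52% × 76% = 10.725728% of Beacon Realty LP.

10.725728%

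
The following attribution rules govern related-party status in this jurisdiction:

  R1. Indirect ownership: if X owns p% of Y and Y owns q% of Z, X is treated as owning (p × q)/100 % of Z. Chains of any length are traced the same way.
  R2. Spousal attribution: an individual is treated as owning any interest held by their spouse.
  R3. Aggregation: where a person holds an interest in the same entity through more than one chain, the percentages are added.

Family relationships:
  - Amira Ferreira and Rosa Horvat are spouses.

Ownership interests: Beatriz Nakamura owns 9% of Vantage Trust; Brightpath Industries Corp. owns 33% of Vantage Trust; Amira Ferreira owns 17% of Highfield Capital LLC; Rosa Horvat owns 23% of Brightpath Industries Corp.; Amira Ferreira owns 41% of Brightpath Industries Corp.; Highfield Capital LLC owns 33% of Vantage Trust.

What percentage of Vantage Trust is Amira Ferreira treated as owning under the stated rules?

By spousal attribution (R2), Amira Ferreira is treated as also owning Rosa Horvat's interest in Brightpath Industries Corp, giving 41% + 23% = 64%.
Chain via Highfield Capital LLC (R1): 17% × 33% = 5.61% of Vantage Trust.
Chain via Brightpath Industries Corp. (R1): 64% × 33% = 21.12% of Vantage Trust.
Aggregating (R3): 5.61% + 21.12% = 26.73%.

26.73%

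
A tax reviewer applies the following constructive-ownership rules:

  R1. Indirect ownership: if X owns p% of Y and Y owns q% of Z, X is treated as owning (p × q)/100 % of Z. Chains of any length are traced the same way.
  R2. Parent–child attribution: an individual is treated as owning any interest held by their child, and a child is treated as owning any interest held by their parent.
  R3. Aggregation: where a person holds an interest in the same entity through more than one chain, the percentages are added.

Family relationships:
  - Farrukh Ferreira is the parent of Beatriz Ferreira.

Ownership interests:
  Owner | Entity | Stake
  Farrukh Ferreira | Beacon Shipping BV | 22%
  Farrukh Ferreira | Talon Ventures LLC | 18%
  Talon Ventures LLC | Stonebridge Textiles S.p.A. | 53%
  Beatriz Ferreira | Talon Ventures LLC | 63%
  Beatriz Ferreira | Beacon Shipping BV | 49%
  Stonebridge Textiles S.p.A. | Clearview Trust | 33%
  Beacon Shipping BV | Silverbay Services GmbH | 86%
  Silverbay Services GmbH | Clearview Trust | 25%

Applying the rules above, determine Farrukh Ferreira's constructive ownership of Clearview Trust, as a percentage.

By parent–child attribution (R2), Farrukh Ferreira is treated as also owning Beatriz Ferreira's interest in Beacon Shipping BV, giving 22% + 49% = 71%.
By parent–child attribution (R2), Farrukh Ferreira is treated as also owning Beatriz Ferreira's interest in Talon Ventures LLC, giving 18% + 63% = 81%.
Chain via Beacon Shipping BV → Silverbay Services GmbH (R1): 71% × 86% × 25% = 15.265% of Clearview Trust.
Chain via Talon Ventures LLC → Stonebridge Textiles S.p.A. (R1): 81% × 53% × 33% = 14.1669% of Clearview Trust.
Aggregating (R3): 15.265% + 14.1669% = 29.4319%.

29.4319%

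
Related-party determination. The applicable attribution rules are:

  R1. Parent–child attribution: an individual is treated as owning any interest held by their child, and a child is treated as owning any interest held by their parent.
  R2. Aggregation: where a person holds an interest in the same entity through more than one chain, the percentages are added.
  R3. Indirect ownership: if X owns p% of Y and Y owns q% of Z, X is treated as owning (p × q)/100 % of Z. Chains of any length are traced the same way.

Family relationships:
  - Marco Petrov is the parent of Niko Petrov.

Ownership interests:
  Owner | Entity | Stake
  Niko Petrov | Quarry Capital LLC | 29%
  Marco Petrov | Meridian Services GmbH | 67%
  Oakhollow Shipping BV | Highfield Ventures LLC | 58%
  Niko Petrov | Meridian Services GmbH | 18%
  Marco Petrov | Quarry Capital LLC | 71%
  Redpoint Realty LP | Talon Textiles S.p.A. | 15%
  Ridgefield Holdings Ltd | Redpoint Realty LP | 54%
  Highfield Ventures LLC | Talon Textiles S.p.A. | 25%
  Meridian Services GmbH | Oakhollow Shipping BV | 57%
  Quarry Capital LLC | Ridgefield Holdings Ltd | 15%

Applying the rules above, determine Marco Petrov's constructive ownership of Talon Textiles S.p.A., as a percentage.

By parent–child attribution (R1), Marco Petrov is treated as also owning Niko Petrov's interest in Meridian Services GmbH, giving 67% + 18% = 85%.
By parent–child attribution (R1), Marco Petrov is treated as also owning Niko Petrov's interest in Quarry Capital LLC, giving 71% + 29% = 100%.
Chain via Meridian Services GmbH → Oakhollow Shipping BV → Highfield Ventures LLC (R3): 85% × 57% × 58% × 25% = 7.02525% of Talon Textiles S.p.A.
Chain via Quarry Capital LLC → Ridgefield Holdings Ltd → Redpoint Realty LP (R3): 100% × 15% × 54% × 15% = 1.215% of Talon Textiles S.p.A.
Aggregating (R2): 7.02525% + 1.215% = 8.24025%.

8.24025%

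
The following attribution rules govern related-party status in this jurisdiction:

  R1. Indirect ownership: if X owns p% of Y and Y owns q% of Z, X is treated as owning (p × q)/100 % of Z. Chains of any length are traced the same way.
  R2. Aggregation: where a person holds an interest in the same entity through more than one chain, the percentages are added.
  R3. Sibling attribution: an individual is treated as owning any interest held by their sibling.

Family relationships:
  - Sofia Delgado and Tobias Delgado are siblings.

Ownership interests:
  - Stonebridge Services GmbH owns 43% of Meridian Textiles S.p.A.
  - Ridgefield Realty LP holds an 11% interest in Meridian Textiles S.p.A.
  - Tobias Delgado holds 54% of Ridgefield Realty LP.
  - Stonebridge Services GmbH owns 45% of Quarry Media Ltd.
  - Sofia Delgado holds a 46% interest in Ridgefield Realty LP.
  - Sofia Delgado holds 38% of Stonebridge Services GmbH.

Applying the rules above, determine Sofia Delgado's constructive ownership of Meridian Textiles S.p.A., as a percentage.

By sibling attribution (R3), Sofia Delgado is treated as also owning Tobias Delgado's interest in Ridgefield Realty LP, giving 46% + 54% = 100%.
Chain via Stonebridge Services GmbH (R1): 38% × 43% = 16.34% of Meridian Textiles S.p.A.
Chain via Ridgefield Realty LP (R1): 100% × 11% = 11% of Meridian Textiles S.p.A.
Aggregating (R2): 16.34% + 11% = 27.34%.

27.34%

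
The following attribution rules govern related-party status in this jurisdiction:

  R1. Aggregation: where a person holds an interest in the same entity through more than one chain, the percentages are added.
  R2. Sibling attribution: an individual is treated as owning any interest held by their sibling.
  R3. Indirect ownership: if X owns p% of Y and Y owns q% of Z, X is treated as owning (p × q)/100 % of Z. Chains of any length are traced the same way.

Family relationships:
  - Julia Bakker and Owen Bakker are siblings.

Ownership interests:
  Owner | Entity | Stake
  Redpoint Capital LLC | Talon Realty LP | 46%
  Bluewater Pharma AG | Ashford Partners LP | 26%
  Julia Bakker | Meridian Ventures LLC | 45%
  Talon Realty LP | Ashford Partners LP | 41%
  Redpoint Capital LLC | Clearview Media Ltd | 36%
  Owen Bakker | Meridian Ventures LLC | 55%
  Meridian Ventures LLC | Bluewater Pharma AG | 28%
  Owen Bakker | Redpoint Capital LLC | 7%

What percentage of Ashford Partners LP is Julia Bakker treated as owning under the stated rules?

By sibling attribution (R2), Julia Bakker is treated as also owning Owen Bakker's interest in Meridian Ventures LLC, giving 45% + 55% = 100%.
By sibling attribution (R2), Julia Bakker is treated as owning Owen Bakker's 7% interest in Redpoint Capital LLC.
Chain via Meridian Ventures LLC → Bluewater Pharma AG (R3): 100% × 28% × 26% = 7.28% of Ashford Partners LP.
Chain via Redpoint Capital LLC → Talon Realty LP (R3): 7% × 46% × 41% = 1.3202% of Ashford Partners LP.
Aggregating (R1): 7.28% + 1.3202% = 8.6002%.

8.6002%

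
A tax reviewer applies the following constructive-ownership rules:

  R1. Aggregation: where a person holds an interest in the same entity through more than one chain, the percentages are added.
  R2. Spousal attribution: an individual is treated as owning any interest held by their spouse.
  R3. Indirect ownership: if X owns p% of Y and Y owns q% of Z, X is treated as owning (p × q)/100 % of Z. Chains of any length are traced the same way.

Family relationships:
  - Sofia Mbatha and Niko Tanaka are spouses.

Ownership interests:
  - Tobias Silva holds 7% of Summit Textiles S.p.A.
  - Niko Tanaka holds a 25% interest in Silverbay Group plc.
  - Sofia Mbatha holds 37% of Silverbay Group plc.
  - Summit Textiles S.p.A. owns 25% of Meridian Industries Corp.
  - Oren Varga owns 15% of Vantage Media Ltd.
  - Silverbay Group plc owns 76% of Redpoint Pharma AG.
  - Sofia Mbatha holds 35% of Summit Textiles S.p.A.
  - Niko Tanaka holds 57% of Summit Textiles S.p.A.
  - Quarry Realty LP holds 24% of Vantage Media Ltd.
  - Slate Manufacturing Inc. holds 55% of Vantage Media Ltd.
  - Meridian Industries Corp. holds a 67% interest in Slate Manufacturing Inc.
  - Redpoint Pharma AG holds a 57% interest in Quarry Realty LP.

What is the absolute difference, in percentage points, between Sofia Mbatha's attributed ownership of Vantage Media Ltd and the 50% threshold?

35.078484

By spousal attribution (R2), Sofia Mbatha is treated as also owning Niko Tanaka's interest in Summit Textiles S.p.A, giving 35% + 57% = 92%.
By spousal attribution (R2), Sofia Mbatha is treated as also owning Niko Tanaka's interest in Silverbay Group plc, giving 37% + 25% = 62%.
Chain via Summit Textiles S.p.A. → Meridian Industries Corp. → Slate Manufacturing Inc. (R3): 92% × 25% × 67% × 55% = 8.4755% of Vantage Media Ltd.
Chain via Silverbay Group plc → Redpoint Pharma AG → Quarry Realty LP (R3): 62% × 76% × 57% × 24% = 6.446016% of Vantage Media Ltd.
Aggregating (R1): 8.4755% + 6.446016% = 14.921516%.
14.921516% falls short of the 50% threshold by 35.078484 percentage points.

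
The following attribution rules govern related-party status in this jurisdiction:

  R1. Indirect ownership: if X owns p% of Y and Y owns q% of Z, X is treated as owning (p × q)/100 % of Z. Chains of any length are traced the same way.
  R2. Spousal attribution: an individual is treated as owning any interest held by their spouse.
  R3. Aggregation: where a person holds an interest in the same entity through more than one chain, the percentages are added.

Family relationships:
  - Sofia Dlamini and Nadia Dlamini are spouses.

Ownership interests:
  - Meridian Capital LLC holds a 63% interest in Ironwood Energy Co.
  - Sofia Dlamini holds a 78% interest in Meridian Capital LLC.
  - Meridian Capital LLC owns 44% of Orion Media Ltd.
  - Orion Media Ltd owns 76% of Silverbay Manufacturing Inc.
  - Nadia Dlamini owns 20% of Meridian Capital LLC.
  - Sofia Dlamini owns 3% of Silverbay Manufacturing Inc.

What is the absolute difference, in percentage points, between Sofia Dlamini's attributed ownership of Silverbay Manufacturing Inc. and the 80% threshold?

44.2288

By spousal attribution (R2), Sofia Dlamini is treated as also owning Nadia Dlamini's interest in Meridian Capital LLC, giving 78% + 20% = 98%.
Chain via Meridian Capital LLC → Orion Media Ltd (R1): 98% × 44% × 76% = 32.7712% of Silverbay Manufacturing Inc.
Direct interest in Silverbay Manufacturing Inc: 3%.
Aggregating (R3): 32.7712% + 3% = 35.7712%.
35.7712% falls short of the 80% threshold by 44.2288 percentage points.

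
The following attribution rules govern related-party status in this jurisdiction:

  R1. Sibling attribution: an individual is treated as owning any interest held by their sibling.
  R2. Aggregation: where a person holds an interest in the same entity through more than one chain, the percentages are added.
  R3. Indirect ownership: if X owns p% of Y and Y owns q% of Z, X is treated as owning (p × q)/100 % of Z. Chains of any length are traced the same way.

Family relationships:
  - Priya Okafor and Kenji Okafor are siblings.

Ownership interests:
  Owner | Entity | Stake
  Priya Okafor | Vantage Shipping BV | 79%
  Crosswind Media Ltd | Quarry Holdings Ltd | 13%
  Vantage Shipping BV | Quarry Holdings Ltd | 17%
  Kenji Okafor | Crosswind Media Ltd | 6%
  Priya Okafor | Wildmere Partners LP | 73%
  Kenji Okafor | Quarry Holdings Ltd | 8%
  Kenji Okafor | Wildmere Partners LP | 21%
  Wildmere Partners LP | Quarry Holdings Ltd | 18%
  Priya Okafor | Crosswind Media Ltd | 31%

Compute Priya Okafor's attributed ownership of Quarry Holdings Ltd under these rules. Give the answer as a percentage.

By sibling attribution (R1), Priya Okafor is treated as also owning Kenji Okafor's interest in Crosswind Media Ltd, giving 31% + 6% = 37%.
By sibling attribution (R1), Priya Okafor is treated as also owning Kenji Okafor's interest in Wildmere Partners LP, giving 73% + 21% = 94%.
By sibling attribution (R1), Priya Okafor is treated as owning Kenji Okafor's 8% interest in Quarry Holdings Ltd.
Chain via Vantage Shipping BV (R3): 79% × 17% = 13.43% of Quarry Holdings Ltd.
Chain via Crosswind Media Ltd (R3): 37% × 13% = 4.81% of Quarry Holdings Ltd.
Chain via Wildmere Partners LP (R3): 94% × 18% = 16.92% of Quarry Holdings Ltd.
Direct interest in Quarry Holdings Ltd: 8%.
Aggregating (R2): 13.43% + 4.81% + 16.92% + 8% = 43.16%.

43.16%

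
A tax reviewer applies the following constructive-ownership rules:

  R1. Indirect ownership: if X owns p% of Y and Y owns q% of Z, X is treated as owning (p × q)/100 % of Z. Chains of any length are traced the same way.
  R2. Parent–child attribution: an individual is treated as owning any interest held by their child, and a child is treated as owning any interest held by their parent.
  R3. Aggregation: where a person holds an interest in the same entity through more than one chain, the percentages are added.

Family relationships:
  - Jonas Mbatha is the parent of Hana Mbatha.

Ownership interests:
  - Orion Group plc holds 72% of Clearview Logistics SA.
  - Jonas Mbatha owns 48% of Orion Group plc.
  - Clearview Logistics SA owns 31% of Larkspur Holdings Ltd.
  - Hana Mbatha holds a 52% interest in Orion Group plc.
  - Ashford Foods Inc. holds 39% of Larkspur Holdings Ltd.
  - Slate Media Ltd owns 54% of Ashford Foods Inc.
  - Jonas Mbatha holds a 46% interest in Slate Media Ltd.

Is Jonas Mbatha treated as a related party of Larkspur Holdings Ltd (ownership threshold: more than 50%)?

No

By parent–child attribution (R2), Jonas Mbatha is treated as also owning Hana Mbatha's interest in Orion Group plc, giving 48% + 52% = 100%.
Chain via Orion Group plc → Clearview Logistics SA (R1): 100% × 72% × 31% = 22.32% of Larkspur Holdings Ltd.
Chain via Slate Media Ltd → Ashford Foods Inc. (R1): 46% × 54% × 39% = 9.6876% of Larkspur Holdings Ltd.
Aggregating (R3): 22.32% + 9.6876% = 32.0076%.
32.0076% does not exceed the 50% threshold, so Jonas is not a related party to Larkspur Holdings Ltd.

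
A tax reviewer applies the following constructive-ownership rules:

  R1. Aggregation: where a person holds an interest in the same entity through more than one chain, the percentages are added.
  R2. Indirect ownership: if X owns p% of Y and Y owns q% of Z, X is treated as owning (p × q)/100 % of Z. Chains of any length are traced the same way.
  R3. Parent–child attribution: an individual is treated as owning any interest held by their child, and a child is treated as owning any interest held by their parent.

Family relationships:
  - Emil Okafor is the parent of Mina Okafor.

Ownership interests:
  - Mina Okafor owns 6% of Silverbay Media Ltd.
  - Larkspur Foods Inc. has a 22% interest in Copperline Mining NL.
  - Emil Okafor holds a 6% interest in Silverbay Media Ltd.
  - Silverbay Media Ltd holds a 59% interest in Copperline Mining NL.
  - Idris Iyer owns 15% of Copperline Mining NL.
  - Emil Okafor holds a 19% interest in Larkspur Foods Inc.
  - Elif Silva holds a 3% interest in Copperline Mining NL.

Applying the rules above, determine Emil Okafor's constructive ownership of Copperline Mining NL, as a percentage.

By parent–child attribution (R3), Emil Okafor is treated as also owning Mina Okafor's interest in Silverbay Media Ltd, giving 6% + 6% = 12%.
Chain via Larkspur Foods Inc. (R2): 19% × 22% = 4.18% of Copperline Mining NL.
Chain via Silverbay Media Ltd (R2): 12% × 59% = 7.08% of Copperline Mining NL.
Aggregating (R1): 4.18% + 7.08% = 11.26%.

11.26%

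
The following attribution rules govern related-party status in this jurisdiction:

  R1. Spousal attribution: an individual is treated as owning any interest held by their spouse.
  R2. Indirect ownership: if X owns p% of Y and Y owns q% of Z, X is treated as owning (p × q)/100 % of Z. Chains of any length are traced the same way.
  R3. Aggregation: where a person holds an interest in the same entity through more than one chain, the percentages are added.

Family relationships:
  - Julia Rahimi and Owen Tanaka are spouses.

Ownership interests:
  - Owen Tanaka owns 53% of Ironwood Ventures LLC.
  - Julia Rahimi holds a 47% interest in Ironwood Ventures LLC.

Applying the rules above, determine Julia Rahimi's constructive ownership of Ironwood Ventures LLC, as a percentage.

By spousal attribution (R1), Julia Rahimi is treated as also owning Owen Tanaka's interest in Ironwood Ventures LLC, giving 47% + 53% = 100%.
Direct interest in Ironwood Ventures LLC: 100%.

100%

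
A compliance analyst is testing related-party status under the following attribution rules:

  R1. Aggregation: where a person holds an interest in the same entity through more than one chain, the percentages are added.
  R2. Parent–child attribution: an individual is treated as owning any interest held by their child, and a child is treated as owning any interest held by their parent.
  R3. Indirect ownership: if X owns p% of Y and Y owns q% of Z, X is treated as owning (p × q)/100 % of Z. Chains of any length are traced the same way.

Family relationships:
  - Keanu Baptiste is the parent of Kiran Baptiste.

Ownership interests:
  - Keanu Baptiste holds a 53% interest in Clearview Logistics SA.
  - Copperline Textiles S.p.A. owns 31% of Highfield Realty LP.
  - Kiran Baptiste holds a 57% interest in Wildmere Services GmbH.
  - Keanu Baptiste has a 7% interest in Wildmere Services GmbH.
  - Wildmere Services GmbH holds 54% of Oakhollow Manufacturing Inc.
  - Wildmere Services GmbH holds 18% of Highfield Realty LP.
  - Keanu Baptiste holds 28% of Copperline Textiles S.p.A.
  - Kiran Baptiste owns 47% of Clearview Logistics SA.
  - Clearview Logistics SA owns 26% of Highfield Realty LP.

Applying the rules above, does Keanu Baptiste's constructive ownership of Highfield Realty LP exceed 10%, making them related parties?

By parent–child attribution (R2), Keanu Baptiste is treated as also owning Kiran Baptiste's interest in Wildmere Services GmbH, giving 7% + 57% = 64%.
By parent–child attribution (R2), Keanu Baptiste is treated as also owning Kiran Baptiste's interest in Clearview Logistics SA, giving 53% + 47% = 100%.
Chain via Copperline Textiles S.p.A. (R3): 28% × 31% = 8.68% of Highfield Realty LP.
Chain via Wildmere Services GmbH (R3): 64% × 18% = 11.52% of Highfield Realty LP.
Chain via Clearview Logistics SA (R3): 100% × 26% = 26% of Highfield Realty LP.
Aggregating (R1): 8.68% + 11.52% + 26% = 46.2%.
46.2% exceeds the 10% threshold, so Keanu is a related party to Highfield Realty LP.

Yes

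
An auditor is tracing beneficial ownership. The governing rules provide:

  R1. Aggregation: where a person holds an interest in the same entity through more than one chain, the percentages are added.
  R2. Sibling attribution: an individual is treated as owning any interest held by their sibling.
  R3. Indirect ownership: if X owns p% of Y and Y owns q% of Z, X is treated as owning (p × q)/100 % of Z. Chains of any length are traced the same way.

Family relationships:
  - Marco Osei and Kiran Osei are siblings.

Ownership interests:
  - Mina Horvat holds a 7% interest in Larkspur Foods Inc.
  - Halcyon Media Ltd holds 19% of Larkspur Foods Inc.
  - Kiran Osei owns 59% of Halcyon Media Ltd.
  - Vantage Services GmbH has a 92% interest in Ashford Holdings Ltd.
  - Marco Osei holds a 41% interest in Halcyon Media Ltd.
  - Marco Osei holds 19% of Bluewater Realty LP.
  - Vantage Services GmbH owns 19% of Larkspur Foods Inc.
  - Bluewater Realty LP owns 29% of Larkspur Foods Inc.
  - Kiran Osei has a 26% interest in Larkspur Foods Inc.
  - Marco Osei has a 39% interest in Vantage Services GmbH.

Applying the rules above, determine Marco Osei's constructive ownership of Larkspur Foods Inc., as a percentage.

By sibling attribution (R2), Marco Osei is treated as also owning Kiran Osei's interest in Halcyon Media Ltd, giving 41% + 59% = 100%.
By sibling attribution (R2), Marco Osei is treated as owning Kiran Osei's 26% interest in Larkspur Foods Inc.
Chain via Halcyon Media Ltd (R3): 100% × 19% = 19% of Larkspur Foods Inc.
Chain via Bluewater Realty LP (R3): 19% × 29% = 5.51% of Larkspur Foods Inc.
Chain via Vantage Services GmbH (R3): 39% × 19% = 7.41% of Larkspur Foods Inc.
Direct interest in Larkspur Foods Inc: 26%.
Aggregating (R1): 19% + 5.51% + 7.41% + 26% = 57.92%.

57.92%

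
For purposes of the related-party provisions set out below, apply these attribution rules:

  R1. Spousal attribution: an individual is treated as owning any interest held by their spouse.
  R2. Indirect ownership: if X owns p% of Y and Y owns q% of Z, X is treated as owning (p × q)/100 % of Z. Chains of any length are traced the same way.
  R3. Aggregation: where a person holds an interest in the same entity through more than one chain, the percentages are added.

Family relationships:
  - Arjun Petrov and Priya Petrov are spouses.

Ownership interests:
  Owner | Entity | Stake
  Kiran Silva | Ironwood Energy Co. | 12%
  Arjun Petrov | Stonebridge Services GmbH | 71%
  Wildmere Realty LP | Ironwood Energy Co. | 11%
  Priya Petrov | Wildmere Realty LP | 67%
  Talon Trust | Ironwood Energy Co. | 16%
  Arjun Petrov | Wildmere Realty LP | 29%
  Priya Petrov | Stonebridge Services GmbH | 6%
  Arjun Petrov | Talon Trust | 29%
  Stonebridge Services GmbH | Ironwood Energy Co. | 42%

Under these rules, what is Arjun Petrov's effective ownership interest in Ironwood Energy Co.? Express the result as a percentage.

By spousal attribution (R1), Arjun Petrov is treated as also owning Priya Petrov's interest in Stonebridge Services GmbH, giving 71% + 6% = 77%.
By spousal attribution (R1), Arjun Petrov is treated as also owning Priya Petrov's interest in Wildmere Realty LP, giving 29% + 67% = 96%.
Chain via Talon Trust (R2): 29% × 16% = 4.64% of Ironwood Energy Co.
Chain via Stonebridge Services GmbH (R2): 77% × 42% = 32.34% of Ironwood Energy Co.
Chain via Wildmere Realty LP (R2): 96% × 11% = 10.56% of Ironwood Energy Co.
Aggregating (R3): 4.64% + 32.34% + 10.56% = 47.54%.

47.54%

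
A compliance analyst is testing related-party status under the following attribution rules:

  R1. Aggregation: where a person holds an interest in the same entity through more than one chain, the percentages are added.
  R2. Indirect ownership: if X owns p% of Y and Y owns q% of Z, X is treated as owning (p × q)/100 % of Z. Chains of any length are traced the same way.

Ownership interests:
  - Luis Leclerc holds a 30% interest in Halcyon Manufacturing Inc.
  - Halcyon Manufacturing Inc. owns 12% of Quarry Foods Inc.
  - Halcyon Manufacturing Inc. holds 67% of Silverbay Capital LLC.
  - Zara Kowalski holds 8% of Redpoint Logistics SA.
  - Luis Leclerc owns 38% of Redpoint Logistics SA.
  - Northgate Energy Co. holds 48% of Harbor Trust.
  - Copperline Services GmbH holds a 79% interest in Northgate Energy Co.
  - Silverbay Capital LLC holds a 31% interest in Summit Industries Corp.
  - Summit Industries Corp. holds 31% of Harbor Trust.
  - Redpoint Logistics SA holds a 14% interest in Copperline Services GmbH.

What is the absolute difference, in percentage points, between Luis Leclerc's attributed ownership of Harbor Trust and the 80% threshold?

Chain via Halcyon Manufacturing Inc. → Silverbay Capital LLC → Summit Industries Corp. (R2): 30% × 67% × 31% × 31% = 1.93161% of Harbor Trust.
Chain via Redpoint Logistics SA → Copperline Services GmbH → Northgate Energy Co. (R2): 38% × 14% × 79% × 48% = 2.017344% of Harbor Trust.
Aggregating (R1): 1.93161% + 2.017344% = 3.948954%.
3.948954% falls short of the 80% threshold by 76.051046 percentage points.

76.051046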